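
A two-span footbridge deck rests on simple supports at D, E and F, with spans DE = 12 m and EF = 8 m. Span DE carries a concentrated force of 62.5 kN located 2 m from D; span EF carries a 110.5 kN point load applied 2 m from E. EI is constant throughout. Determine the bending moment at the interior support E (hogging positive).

Insert a hinge at E; M_E is the redundant, and each span becomes simply supported.
Rotations at E on the released spans (each span's end-slope, ×1/EI):
  span DE: point load 62.5 at a = 2: Pab(L + a)/(6LEI) = 243.1/EI
  span EF: point load 110.5 at a = 2: Pab(L + b)/(6LEI) = 386.8/EI
  relative rotation θ_0 = (243.1 + 386.8)/EI = 629.8/EI
A unit hogging moment at E produces rotation L₁/(3EI) + L₂/(3EI) = 6.667/EI.
Slope continuity at E: θ_0 = M_E·6.667/EI, so M_E = 629.8/6.667 = 94.47 kN·m (hogging).

M_E = 94.47 kN·m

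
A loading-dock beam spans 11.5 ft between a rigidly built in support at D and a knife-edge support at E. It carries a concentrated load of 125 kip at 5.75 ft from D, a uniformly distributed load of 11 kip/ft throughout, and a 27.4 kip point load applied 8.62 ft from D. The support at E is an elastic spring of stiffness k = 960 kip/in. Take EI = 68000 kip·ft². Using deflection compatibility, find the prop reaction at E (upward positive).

R_E = 102.6 kip

Choose R_E as the redundant. The primary structure is the cantilever fixed at D.
Downward deflection at the released point E due to the loads:
  point load 125 at a = 5.75: Pa²(3L − a)/(6EI) = 19803/EI
  UDL 11: wL⁴/(8EI) = 24049/EI
  point load 27.4 at a = 8.62: Pa²(3L − a)/(6EI) = 8782/EI
  δ_0 = 52634/EI
Tip deflection under a unit load at E: L³/(3EI) = 507/EI.
With EI = 68000 kip·ft²: δ_0 = 0.77402 ft and δ_{EE} = 0.007455 ft/kip.
Compatibility — the spring shortens by R_E/k under the reaction it provides: δ_0 − R_E·δ_{EE} = R_E/k. With 1/k = 1/(960×12) ft/kip = 0.000087 ft/kip, R_E = δ_0 / (δ_{EE} + 1/k) = 0.77402 / (0.007455 + 0.000087) = 102.6 kip.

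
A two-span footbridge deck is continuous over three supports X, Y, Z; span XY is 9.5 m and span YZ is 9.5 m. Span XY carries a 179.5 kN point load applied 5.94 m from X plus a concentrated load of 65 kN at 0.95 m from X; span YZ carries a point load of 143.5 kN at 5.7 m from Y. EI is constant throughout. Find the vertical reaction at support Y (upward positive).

R_Y = 237.6 kN

Take M_Y as the redundant. Released structure: two simple spans XY and YZ with a hinge at Y.
Discontinuity in slope at Y on the released structure — sum the simple-span end rotations:
  span XY: point load 179.5 at a = 5.94: Pab(L + a)/(6LEI) = 1028/EI
  span XY: point load 65 at a = 0.95: Pab(L + a)/(6LEI) = 96.79/EI
  span YZ: point load 143.5 at a = 5.7: Pab(L + b)/(6LEI) = 725.2/EI
  relative rotation θ_0 = (1125 + 725.2)/EI = 1850/EI
A unit hogging moment at Y produces rotation L₁/(3EI) + L₂/(3EI) = 6.333/EI.
Slope continuity at Y: θ_0 = M_Y·6.333/EI, so M_Y = 1850/6.333 = 292.1 kN·m (hogging).
Span XY, ΣM about X with M_Y applied at Y: R_Y^{XY}·9.5 = 1128 + 292.1, so R_Y^{XY} = 149.5 kN and R_X = 244.5 − 149.5 = 95.01 kN.
Span YZ, ΣM about Z: R_Y^{YZ}·9.5 = 545.3 + 292.1, so R_Y^{YZ} = 88.15 kN and R_Z = 143.5 − 88.15 = 55.35 kN.
R_Y = 149.5 + 88.15 = 237.6 kN.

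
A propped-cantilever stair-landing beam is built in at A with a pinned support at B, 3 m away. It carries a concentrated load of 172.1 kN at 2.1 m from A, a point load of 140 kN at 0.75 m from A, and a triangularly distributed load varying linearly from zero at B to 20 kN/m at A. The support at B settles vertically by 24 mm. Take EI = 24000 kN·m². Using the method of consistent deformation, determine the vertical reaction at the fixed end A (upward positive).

R_A = 291.1 kN

Release the roller at B. Primary structure: cantilever fixed at A.
Downward deflection at the released point B due to the loads:
  point load 172.1 at a = 2.1: Pa²(3L − a)/(6EI) = 872.8/EI
  point load 140 at a = 0.75: Pa²(3L − a)/(6EI) = 108.3/EI
  triangular load, peak 20 at the fixed end: w₀L⁴/(30EI) = 54/EI
  δ_0 = 1035/EI
Flexibility coefficient — unit upward force at B: δ_{BB} = L³/(3EI) = 9/EI.
With EI = 24000 kN·m²: δ_0 = 0.043129 m and δ_{BB} = 0.000375 m/kN.
Compatibility — the beam at B must follow the support down by 0.024 m: δ_0 − R_B·δ_{BB} = 0.024, so R_B = (0.043129 − 0.024)/0.000375 = 51.01 kN.
Vertical equilibrium: R_A = ΣP − R_B = 342.1 − 51.01 = 291.1 kN.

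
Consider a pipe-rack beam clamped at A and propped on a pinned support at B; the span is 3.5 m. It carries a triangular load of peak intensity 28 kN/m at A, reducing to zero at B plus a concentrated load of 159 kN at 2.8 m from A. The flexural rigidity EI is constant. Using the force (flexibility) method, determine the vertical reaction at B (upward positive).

R_B = 121.7 kN

Release the roller at B. Primary structure: cantilever fixed at A.
Deflection at B on the released cantilever, summing each load's contribution:
  triangular load, peak 28 at the fixed end: w₀L⁴/(30EI) = 140.1/EI
  point load 159 at a = 2.8: Pa²(3L − a)/(6EI) = 1600/EI
  δ_0 = 1740/EI
Tip deflection under a unit load at B: L³/(3EI) = 14.29/EI.
Compatibility at B: δ_0 − R_B·δ_{BB} = 0, so R_B = 1740/14.29 = 121.7 kN.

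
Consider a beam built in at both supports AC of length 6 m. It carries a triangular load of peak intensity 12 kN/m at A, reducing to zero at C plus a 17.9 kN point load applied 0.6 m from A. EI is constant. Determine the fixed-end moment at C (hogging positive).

M_C = 15.37 kN·m

Release both end moments; the primary structure is a simply-supported span AC with redundants M_A and M_C.
Simple-span end rotations at A and C under the given loads:
  at A: triangular load, peak 12: w₀L³/(45EI) = 57.6/EI
  at C: triangular load, peak 12: 7w₀L³/(360EI) = 50.4/EI
  at A: point load 17.9 at a = 0.6: Pab(L + b)/(6LEI) = 18.37/EI
  at C: point load 17.9 at a = 0.6: Pab(L + a)/(6LEI) = 10.63/EI
  θ_A0 = 75.97/EI,  θ_C0 = 61.03/EI
Flexibility coefficients: a unit moment at one end gives L/(3EI) there and L/(6EI) at the far end, so f₁₁ = f₂₂ = 2/EI and f₁₂ = f₂₁ = 1/EI.
Compatibility — zero rotation at each built-in end:
  2 M_A + 1 M_C = 75.97
  1 M_A + 2 M_C = 61.03
Solving the pair gives M_A = 30.3 kN·m and M_C = 15.37 kN·m (hogging).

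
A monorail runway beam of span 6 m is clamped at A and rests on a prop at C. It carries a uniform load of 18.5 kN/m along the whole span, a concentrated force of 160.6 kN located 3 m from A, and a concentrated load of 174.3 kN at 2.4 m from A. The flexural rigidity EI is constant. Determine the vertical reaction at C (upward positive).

R_C = 128.1 kN

Choose R_C as the redundant. The primary structure is the cantilever fixed at A.
Downward deflection at the released point C due to the loads:
  UDL 18.5: wL⁴/(8EI) = 2997/EI
  point load 160.6 at a = 3: Pa²(3L − a)/(6EI) = 3614/EI
  point load 174.3 at a = 2.4: Pa²(3L − a)/(6EI) = 2610/EI
  δ_0 = 9221/EI
Tip deflection under a unit load at C: L³/(3EI) = 72/EI.
The prop prevents deflection at C: R_C = δ_0/δ_{CC} = 9221/72 = 128.1 kN.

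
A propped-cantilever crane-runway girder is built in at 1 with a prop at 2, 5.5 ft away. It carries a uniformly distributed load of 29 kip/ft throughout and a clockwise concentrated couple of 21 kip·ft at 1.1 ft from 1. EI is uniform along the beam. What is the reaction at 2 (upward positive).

Take the reaction at 2 as the redundant and release it; the primary structure is a cantilever fixed at 1.
Free-end deflection of the primary structure under the applied loading (downward +):
  UDL 29: wL⁴/(8EI) = 3317/EI
  clockwise couple 21 at a = 1.1: M₀a(2L − a)/(2EI) = 114.3/EI
  δ_0 = 3431/EI
Flexibility coefficient — unit upward force at 2: δ_{22} = L³/(3EI) = 55.46/EI.
Compatibility at 2: δ_0 − R_2·δ_{22} = 0, so R_2 = 3431/55.46 = 61.87 kip.

R_2 = 61.87 kip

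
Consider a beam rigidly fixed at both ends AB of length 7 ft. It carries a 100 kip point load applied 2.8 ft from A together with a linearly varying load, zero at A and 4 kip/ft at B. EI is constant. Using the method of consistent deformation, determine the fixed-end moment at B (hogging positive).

M_B = 77 kip·ft

Release both end moments; the primary structure is a simply-supported span AB with redundants M_A and M_B.
On the primary (simply-supported) span, the end slopes from the loading are:
  at A: point load 100 at a = 2.8: Pab(L + b)/(6LEI) = 313.6/EI
  at B: point load 100 at a = 2.8: Pab(L + a)/(6LEI) = 274.4/EI
  at A: triangular load, peak 4: 7w₀L³/(360EI) = 26.68/EI
  at B: triangular load, peak 4: w₀L³/(45EI) = 30.49/EI
  θ_A0 = 340.3/EI,  θ_B0 = 304.9/EI
Flexibility coefficients: a unit moment at one end gives L/(3EI) there and L/(6EI) at the far end, so f₁₁ = f₂₂ = 2.333/EI and f₁₂ = f₂₁ = 1.167/EI.
Compatibility — zero rotation at each built-in end:
  2.333 M_A + 1.167 M_B = 340.3
  1.167 M_A + 2.333 M_B = 304.9
Solving the pair gives M_A = 107.3 kip·ft and M_B = 77 kip·ft (hogging).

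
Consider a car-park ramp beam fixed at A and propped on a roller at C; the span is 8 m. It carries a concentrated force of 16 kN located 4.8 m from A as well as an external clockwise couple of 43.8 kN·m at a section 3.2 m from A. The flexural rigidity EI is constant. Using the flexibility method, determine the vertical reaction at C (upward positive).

Choose R_C as the redundant. The primary structure is the cantilever fixed at A.
Downward deflection at the released point C due to the loads:
  point load 16 at a = 4.8: Pa²(3L − a)/(6EI) = 1180/EI
  clockwise couple 43.8 at a = 3.2: M₀a(2L − a)/(2EI) = 897/EI
  δ_0 = 2077/EI
Tip deflection under a unit load at C: L³/(3EI) = 170.7/EI.
Compatibility at C: δ_0 − R_C·δ_{CC} = 0, so R_C = 2077/170.7 = 12.17 kN.

R_C = 12.17 kN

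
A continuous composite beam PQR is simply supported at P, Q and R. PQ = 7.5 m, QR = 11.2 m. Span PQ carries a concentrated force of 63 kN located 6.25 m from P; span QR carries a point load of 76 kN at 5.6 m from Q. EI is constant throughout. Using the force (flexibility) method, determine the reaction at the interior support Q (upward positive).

Insert a hinge at Q; M_Q is the redundant, and each span becomes simply supported.
Discontinuity in slope at Q on the released structure — sum the simple-span end rotations:
  span PQ: point load 63 at a = 6.25: Pab(L + a)/(6LEI) = 150.4/EI
  span QR: point load 76 at a = 5.6: Pab(L + b)/(6LEI) = 595.8/EI
  relative rotation θ_0 = (150.4 + 595.8)/EI = 746.2/EI
A unit hogging moment at Q produces rotation L₁/(3EI) + L₂/(3EI) = 6.233/EI.
Slope continuity at Q: θ_0 = M_Q·6.233/EI, so M_Q = 746.2/6.233 = 119.7 kN·m (hogging).
Span PQ, ΣM about P with M_Q applied at Q: R_Q^{PQ}·7.5 = 393.8 + 119.7, so R_Q^{PQ} = 68.46 kN and R_P = 63 − 68.46 = -5.462 kN.
Span QR, ΣM about R: R_Q^{QR}·11.2 = 425.6 + 119.7, so R_Q^{QR} = 48.69 kN and R_R = 76 − 48.69 = 27.31 kN.
R_Q = 68.46 + 48.69 = 117.2 kN.

R_Q = 117.2 kN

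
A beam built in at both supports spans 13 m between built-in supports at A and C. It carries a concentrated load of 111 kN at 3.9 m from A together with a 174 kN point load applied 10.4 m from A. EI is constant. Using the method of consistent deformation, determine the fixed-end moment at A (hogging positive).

Take the two fixed-end moments M_A, M_C as redundants; the released structure is the simple span AC.
Simple-span end rotations at A and C under the given loads:
  at A: point load 111 at a = 3.9: Pab(L + b)/(6LEI) = 1116/EI
  at C: point load 111 at a = 3.9: Pab(L + a)/(6LEI) = 853.5/EI
  at A: point load 174 at a = 10.4: Pab(L + b)/(6LEI) = 941/EI
  at C: point load 174 at a = 10.4: Pab(L + a)/(6LEI) = 1411/EI
  θ_A0 = 2057/EI,  θ_C0 = 2265/EI
Flexibility coefficients: a unit moment at one end gives L/(3EI) there and L/(6EI) at the far end, so f₁₁ = f₂₂ = 4.333/EI and f₁₂ = f₂₁ = 2.167/EI.
Compatibility — zero rotation at each built-in end:
  4.333 M_A + 2.167 M_C = 2057
  2.167 M_A + 4.333 M_C = 2265
Solving the pair gives M_A = 284.5 kN·m and M_C = 380.4 kN·m (hogging).

M_A = 284.5 kN·m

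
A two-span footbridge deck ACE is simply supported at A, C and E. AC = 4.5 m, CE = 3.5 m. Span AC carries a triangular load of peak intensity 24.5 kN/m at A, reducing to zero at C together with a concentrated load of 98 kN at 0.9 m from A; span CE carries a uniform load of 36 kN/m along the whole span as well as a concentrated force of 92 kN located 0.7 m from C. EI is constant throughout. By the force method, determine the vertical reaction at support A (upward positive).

R_A = 96.37 kN

Release continuity at C by inserting a hinge; the redundant is the internal moment M_C. The primary structure is two simply-supported spans AC and CE.
End slopes at the hinge C, treating each span as simply supported:
  span AC: triangular load, peak 24.5: 7w₀L³/(360EI) = 43.41/EI
  span AC: point load 98 at a = 0.9: Pab(L + a)/(6LEI) = 63.5/EI
  span CE: UDL 36: wL³/(24EI) = 64.31/EI
  span CE: point load 92 at a = 0.7: Pab(L + b)/(6LEI) = 54.1/EI
  relative rotation θ_0 = (106.9 + 118.4)/EI = 225.3/EI
A unit hogging moment at C produces rotation L₁/(3EI) + L₂/(3EI) = 2.667/EI.
Compatibility: M_C·(L₁+L₂)/(3EI) = θ_0, giving M_C = 84.5 kN·m (hogging).
Span AC, ΣM about A with M_C applied at C: R_C^{AC}·4.5 = 170.9 + 84.5, so R_C^{AC} = 56.75 kN and R_A = 153.1 − 56.75 = 96.37 kN.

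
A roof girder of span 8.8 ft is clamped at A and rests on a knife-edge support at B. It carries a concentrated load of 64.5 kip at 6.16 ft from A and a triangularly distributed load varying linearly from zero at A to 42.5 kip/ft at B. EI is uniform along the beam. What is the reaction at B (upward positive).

Choose R_B as the redundant. The primary structure is the cantilever fixed at A.
Primary-structure tip deflection at B by superposition:
  point load 64.5 at a = 6.16: Pa²(3L − a)/(6EI) = 8256/EI
  triangular load, peak 42.5 at the free end: 11w₀L⁴/(120EI) = 23363/EI
  δ_0 = 31619/EI
Tip deflection under a unit load at B: L³/(3EI) = 227.2/EI.
Compatibility at B: δ_0 − R_B·δ_{BB} = 0, so R_B = 31619/227.2 = 139.2 kip.

R_B = 139.2 kip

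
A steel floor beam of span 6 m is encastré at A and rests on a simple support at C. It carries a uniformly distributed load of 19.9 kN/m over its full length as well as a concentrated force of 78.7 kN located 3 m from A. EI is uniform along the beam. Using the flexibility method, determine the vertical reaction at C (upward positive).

R_C = 69.37 kN

Remove the prop at C; the released (primary) structure is a cantilever built in at A.
Downward deflection at the released point C due to the loads:
  UDL 19.9: wL⁴/(8EI) = 3224/EI
  point load 78.7 at a = 3: Pa²(3L − a)/(6EI) = 1771/EI
  δ_0 = 4995/EI
Flexibility coefficient — unit upward force at C: δ_{CC} = L³/(3EI) = 72/EI.
Compatibility at C: δ_0 − R_C·δ_{CC} = 0, so R_C = 4995/72 = 69.37 kN.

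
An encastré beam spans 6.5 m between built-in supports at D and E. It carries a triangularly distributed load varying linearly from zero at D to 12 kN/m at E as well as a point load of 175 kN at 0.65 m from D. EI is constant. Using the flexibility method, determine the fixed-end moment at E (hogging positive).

Take the two fixed-end moments M_D, M_E as redundants; the released structure is the simple span DE.
Simple-span end rotations at D and E under the given loads:
  at D: triangular load, peak 12: 7w₀L³/(360EI) = 64.08/EI
  at E: triangular load, peak 12: w₀L³/(45EI) = 73.23/EI
  at D: point load 175 at a = 0.65: Pab(L + b)/(6LEI) = 210.7/EI
  at E: point load 175 at a = 0.65: Pab(L + a)/(6LEI) = 122/EI
  θ_D0 = 274.8/EI,  θ_E0 = 195.2/EI
Flexibility coefficients: a unit moment at one end gives L/(3EI) there and L/(6EI) at the far end, so f₁₁ = f₂₂ = 2.167/EI and f₁₂ = f₂₁ = 1.083/EI.
Compatibility — zero rotation at each built-in end:
  2.167 M_D + 1.083 M_E = 274.8
  1.083 M_D + 2.167 M_E = 195.2
Solving the pair gives M_D = 109 kN·m and M_E = 35.59 kN·m (hogging).

M_E = 35.59 kN·m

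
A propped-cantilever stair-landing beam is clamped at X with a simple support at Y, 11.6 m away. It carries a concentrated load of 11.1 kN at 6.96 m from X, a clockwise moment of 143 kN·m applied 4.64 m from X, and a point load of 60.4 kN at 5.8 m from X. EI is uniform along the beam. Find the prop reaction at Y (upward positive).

R_Y = 35.5 kN

Take the reaction at Y as the redundant and release it; the primary structure is a cantilever fixed at X.
Primary-structure tip deflection at Y by superposition:
  point load 11.1 at a = 6.96: Pa²(3L − a)/(6EI) = 2495/EI
  clockwise couple 143 at a = 4.64: M₀a(2L − a)/(2EI) = 6157/EI
  point load 60.4 at a = 5.8: Pa²(3L − a)/(6EI) = 9821/EI
  δ_0 = 18473/EI
Tip deflection under a unit load at Y: L³/(3EI) = 520.3/EI.
The prop prevents deflection at Y: R_Y = δ_0/δ_{YY} = 18473/520.3 = 35.5 kN.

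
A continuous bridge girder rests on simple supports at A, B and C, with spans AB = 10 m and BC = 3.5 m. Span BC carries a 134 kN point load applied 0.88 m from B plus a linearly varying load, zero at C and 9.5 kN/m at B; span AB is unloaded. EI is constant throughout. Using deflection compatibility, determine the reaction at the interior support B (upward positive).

R_B = 119.9 kN

Take M_B as the redundant. Released structure: two simple spans AB and BC with a hinge at B.
Rotations at B on the released spans (each span's end-slope, ×1/EI):
  span BC: point load 134 at a = 0.88: Pab(L + b)/(6LEI) = 90.04/EI
  span BC: triangular load, peak 9.5: w₀L³/(45EI) = 9.051/EI
  relative rotation θ_0 = (0 + 99.09)/EI = 99.09/EI
A unit hogging moment at B produces rotation L₁/(3EI) + L₂/(3EI) = 4.5/EI.
Compatibility: M_B·(L₁+L₂)/(3EI) = θ_0, giving M_B = 22.02 kN·m (hogging).
Span AB, ΣM about A with M_B applied at B: R_B^{AB}·10 = 0 + 22.02, so R_B^{AB} = 2.202 kN and R_A = 0 − 2.202 = -2.202 kN.
Span BC, ΣM about C: R_B^{BC}·3.5 = 389.9 + 22.02, so R_B^{BC} = 117.7 kN and R_C = 150.6 − 117.7 = 32.94 kN.
R_B = 2.202 + 117.7 = 119.9 kN.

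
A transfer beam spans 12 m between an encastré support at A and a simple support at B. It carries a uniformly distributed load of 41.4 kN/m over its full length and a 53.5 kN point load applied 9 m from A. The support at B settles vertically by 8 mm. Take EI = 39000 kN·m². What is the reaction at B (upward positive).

Take the reaction at B as the redundant and release it; the primary structure is a cantilever fixed at A.
Free-end deflection of the primary structure under the applied loading (downward +):
  UDL 41.4: wL⁴/(8EI) = 107309/EI
  point load 53.5 at a = 9: Pa²(3L − a)/(6EI) = 19501/EI
  δ_0 = 126810/EI
Flexibility coefficient — unit upward force at B: δ_{BB} = L³/(3EI) = 576/EI.
With EI = 39000 kN·m²: δ_0 = 3.2515 m and δ_{BB} = 0.014769 m/kN.
Compatibility — the beam at B must follow the support down by 0.008 m: δ_0 − R_B·δ_{BB} = 0.008, so R_B = (3.2515 − 0.008)/0.014769 = 219.6 kN.

R_B = 219.6 kN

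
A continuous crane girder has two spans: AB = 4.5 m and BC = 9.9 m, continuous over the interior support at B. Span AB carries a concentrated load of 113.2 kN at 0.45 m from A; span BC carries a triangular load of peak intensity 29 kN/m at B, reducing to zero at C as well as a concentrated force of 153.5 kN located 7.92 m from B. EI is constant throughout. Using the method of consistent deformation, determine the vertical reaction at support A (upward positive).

R_A = 48.89 kN

Release continuity at B by inserting a hinge; the redundant is the internal moment M_B. The primary structure is two simply-supported spans AB and BC.
Discontinuity in slope at B on the released structure — sum the simple-span end rotations:
  span AB: point load 113.2 at a = 0.45: Pab(L + a)/(6LEI) = 37.82/EI
  span BC: triangular load, peak 29: w₀L³/(45EI) = 625.3/EI
  span BC: point load 153.5 at a = 7.92: Pab(L + b)/(6LEI) = 481.4/EI
  relative rotation θ_0 = (37.82 + 1107)/EI = 1145/EI
A unit hogging moment at B produces rotation L₁/(3EI) + L₂/(3EI) = 4.8/EI.
Slope continuity at B: θ_0 = M_B·4.8/EI, so M_B = 1145/4.8 = 238.4 kN·m (hogging).
Span AB, ΣM about A with M_B applied at B: R_B^{AB}·4.5 = 50.94 + 238.4, so R_B^{AB} = 64.31 kN and R_A = 113.2 − 64.31 = 48.89 kN.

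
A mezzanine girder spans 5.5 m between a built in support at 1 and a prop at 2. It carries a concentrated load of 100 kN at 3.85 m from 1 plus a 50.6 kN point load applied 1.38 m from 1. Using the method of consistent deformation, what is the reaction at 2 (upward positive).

R_2 = 60.73 kN

Choose R_2 as the redundant. The primary structure is the cantilever fixed at 1.
Primary-structure tip deflection at 2 by superposition:
  point load 100 at a = 3.85: Pa²(3L − a)/(6EI) = 3125/EI
  point load 50.6 at a = 1.38: Pa²(3L − a)/(6EI) = 242.8/EI
  δ_0 = 3368/EI
Flexibility coefficient — unit upward force at 2: δ_{22} = L³/(3EI) = 55.46/EI.
The prop prevents deflection at 2: R_2 = δ_0/δ_{22} = 3368/55.46 = 60.73 kN.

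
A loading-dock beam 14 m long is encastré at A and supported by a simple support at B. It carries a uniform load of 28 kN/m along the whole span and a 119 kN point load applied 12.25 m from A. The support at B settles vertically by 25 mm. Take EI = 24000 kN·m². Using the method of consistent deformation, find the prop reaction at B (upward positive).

Remove the prop at B; the released (primary) structure is a cantilever built in at A.
Downward deflection at the released point B due to the loads:
  UDL 28: wL⁴/(8EI) = 134456/EI
  point load 119 at a = 12.25: Pa²(3L − a)/(6EI) = 88543/EI
  δ_0 = 222999/EI
Tip deflection under a unit load at B: L³/(3EI) = 914.7/EI.
With EI = 24000 kN·m²: δ_0 = 9.2916 m and δ_{BB} = 0.038111 m/kN.
Compatibility — the beam at B must follow the support down by 0.025 m: δ_0 − R_B·δ_{BB} = 0.025, so R_B = (9.2916 − 0.025)/0.038111 = 243.1 kN.

R_B = 243.1 kN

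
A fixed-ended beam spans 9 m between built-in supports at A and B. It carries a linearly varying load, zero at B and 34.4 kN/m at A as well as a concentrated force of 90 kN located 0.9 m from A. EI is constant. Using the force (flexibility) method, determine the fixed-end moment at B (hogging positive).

M_B = 100.2 kN·m

Take the two fixed-end moments M_A, M_B as redundants; the released structure is the simple span AB.
End rotations of the released simple span under the applied load (×1/EI):
  at A: triangular load, peak 34.4: w₀L³/(45EI) = 557.3/EI
  at B: triangular load, peak 34.4: 7w₀L³/(360EI) = 487.6/EI
  at A: point load 90 at a = 0.9: Pab(L + b)/(6LEI) = 207.8/EI
  at B: point load 90 at a = 0.9: Pab(L + a)/(6LEI) = 120.3/EI
  θ_A0 = 765/EI,  θ_B0 = 607.9/EI
Flexibility coefficients: a unit moment at one end gives L/(3EI) there and L/(6EI) at the far end, so f₁₁ = f₂₂ = 3/EI and f₁₂ = f₂₁ = 1.5/EI.
Compatibility — zero rotation at each built-in end:
  3 M_A + 1.5 M_B = 765
  1.5 M_A + 3 M_B = 607.9
Solving the pair gives M_A = 204.9 kN·m and M_B = 100.2 kN·m (hogging).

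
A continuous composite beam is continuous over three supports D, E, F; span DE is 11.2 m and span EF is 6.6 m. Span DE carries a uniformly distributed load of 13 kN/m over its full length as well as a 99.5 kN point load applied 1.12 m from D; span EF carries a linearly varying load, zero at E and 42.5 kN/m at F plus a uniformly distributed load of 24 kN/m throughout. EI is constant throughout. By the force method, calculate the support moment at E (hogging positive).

Insert a hinge at E; M_E is the redundant, and each span becomes simply supported.
End slopes at the hinge E, treating each span as simply supported:
  span DE: UDL 13: wL³/(24EI) = 761/EI
  span DE: point load 99.5 at a = 1.12: Pab(L + a)/(6LEI) = 205.9/EI
  span EF: triangular load, peak 42.5: 7w₀L³/(360EI) = 237.6/EI
  span EF: UDL 24: wL³/(24EI) = 287.5/EI
  relative rotation θ_0 = (966.9 + 525.1)/EI = 1492/EI
A unit hogging moment at E produces rotation L₁/(3EI) + L₂/(3EI) = 5.933/EI.
Slope continuity at E: θ_0 = M_E·5.933/EI, so M_E = 1492/5.933 = 251.5 kN·m (hogging).

M_E = 251.5 kN·m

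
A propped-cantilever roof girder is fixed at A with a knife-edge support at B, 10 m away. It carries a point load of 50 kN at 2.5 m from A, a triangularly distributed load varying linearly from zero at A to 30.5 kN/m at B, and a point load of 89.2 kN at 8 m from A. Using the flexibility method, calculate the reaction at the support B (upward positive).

R_B = 151 kN

Take the reaction at B as the redundant and release it; the primary structure is a cantilever fixed at A.
Free-end deflection of the primary structure under the applied loading (downward +):
  point load 50 at a = 2.5: Pa²(3L − a)/(6EI) = 1432/EI
  triangular load, peak 30.5 at the free end: 11w₀L⁴/(120EI) = 27958/EI
  point load 89.2 at a = 8: Pa²(3L − a)/(6EI) = 20932/EI
  δ_0 = 50323/EI
Tip deflection under a unit load at B: L³/(3EI) = 333.3/EI.
Compatibility at B: δ_0 − R_B·δ_{BB} = 0, so R_B = 50323/333.3 = 151 kN.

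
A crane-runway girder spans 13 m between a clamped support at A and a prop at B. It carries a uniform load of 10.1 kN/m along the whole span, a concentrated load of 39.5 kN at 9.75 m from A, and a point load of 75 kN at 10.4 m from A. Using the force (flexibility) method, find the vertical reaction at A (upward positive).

Choose R_B as the redundant. The primary structure is the cantilever fixed at A.
Deflection at B on the released cantilever, summing each load's contribution:
  UDL 10.1: wL⁴/(8EI) = 36058/EI
  point load 39.5 at a = 9.75: Pa²(3L − a)/(6EI) = 18305/EI
  point load 75 at a = 10.4: Pa²(3L − a)/(6EI) = 38667/EI
  δ_0 = 93031/EI
Flexibility coefficient — unit upward force at B: δ_{BB} = L³/(3EI) = 732.3/EI.
The prop prevents deflection at B: R_B = δ_0/δ_{BB} = 93031/732.3 = 127 kN.
Vertical equilibrium: R_A = ΣP − R_B = 245.8 − 127 = 118.8 kN.

R_A = 118.8 kN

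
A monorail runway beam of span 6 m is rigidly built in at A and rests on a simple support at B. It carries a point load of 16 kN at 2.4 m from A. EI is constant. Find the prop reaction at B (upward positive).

Remove the prop at B; the released (primary) structure is a cantilever built in at A.
Free-end deflection of the primary structure under the applied loading (downward +):
  point load 16 at a = 2.4: Pa²(3L − a)/(6EI) = 239.6/EI
Tip deflection under a unit load at B: L³/(3EI) = 72/EI.
The prop prevents deflection at B: R_B = δ_0/δ_{BB} = 239.6/72 = 3.328 kN.

R_B = 3.328 kN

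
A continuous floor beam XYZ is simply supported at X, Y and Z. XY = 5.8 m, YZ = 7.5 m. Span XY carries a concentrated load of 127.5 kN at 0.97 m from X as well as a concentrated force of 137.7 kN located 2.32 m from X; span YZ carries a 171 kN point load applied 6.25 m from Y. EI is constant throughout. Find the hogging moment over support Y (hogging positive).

M_Y = 143.3 kN·m

Take M_Y as the redundant. Released structure: two simple spans XY and YZ with a hinge at Y.
Rotations at Y on the released spans (each span's end-slope, ×1/EI):
  span XY: point load 127.5 at a = 0.97: Pab(L + a)/(6LEI) = 116.2/EI
  span XY: point load 137.7 at a = 2.32: Pab(L + a)/(6LEI) = 259.4/EI
  span YZ: point load 171 at a = 6.25: Pab(L + b)/(6LEI) = 259.8/EI
  relative rotation θ_0 = (375.6 + 259.8)/EI = 635.4/EI
A unit hogging moment at Y produces rotation L₁/(3EI) + L₂/(3EI) = 4.433/EI.
Compatibility: M_Y·(L₁+L₂)/(3EI) = θ_0, giving M_Y = 143.3 kN·m (hogging).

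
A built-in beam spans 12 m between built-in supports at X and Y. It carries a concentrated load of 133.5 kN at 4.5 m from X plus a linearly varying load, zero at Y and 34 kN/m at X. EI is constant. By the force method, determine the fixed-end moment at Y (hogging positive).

M_Y = 304 kN·m

Release both end moments; the primary structure is a simply-supported span XY with redundants M_X and M_Y.
Simple-span end rotations at X and Y under the given loads:
  at X: point load 133.5 at a = 4.5: Pab(L + b)/(6LEI) = 1220/EI
  at Y: point load 133.5 at a = 4.5: Pab(L + a)/(6LEI) = 1033/EI
  at X: triangular load, peak 34: w₀L³/(45EI) = 1306/EI
  at Y: triangular load, peak 34: 7w₀L³/(360EI) = 1142/EI
  θ_X0 = 2526/EI,  θ_Y0 = 2175/EI
Flexibility coefficients: a unit moment at one end gives L/(3EI) there and L/(6EI) at the far end, so f₁₁ = f₂₂ = 4/EI and f₁₂ = f₂₁ = 2/EI.
Compatibility — zero rotation at each built-in end:
  4 M_X + 2 M_Y = 2526
  2 M_X + 4 M_Y = 2175
Solving the pair gives M_X = 479.5 kN·m and M_Y = 304 kN·m (hogging).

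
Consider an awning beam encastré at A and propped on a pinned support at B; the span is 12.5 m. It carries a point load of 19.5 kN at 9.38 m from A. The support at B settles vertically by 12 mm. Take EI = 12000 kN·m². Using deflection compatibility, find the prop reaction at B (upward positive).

R_B = 12.13 kN

Take the reaction at B as the redundant and release it; the primary structure is a cantilever fixed at A.
Deflection at B on the released cantilever, summing each load's contribution:
  point load 19.5 at a = 9.38: Pa²(3L − a)/(6EI) = 8041/EI
Flexibility coefficient — unit upward force at B: δ_{BB} = L³/(3EI) = 651/EI.
With EI = 12000 kN·m²: δ_0 = 0.67007 m and δ_{BB} = 0.054253 m/kN.
Compatibility — the beam at B must follow the support down by 0.012 m: δ_0 − R_B·δ_{BB} = 0.012, so R_B = (0.67007 − 0.012)/0.054253 = 12.13 kN.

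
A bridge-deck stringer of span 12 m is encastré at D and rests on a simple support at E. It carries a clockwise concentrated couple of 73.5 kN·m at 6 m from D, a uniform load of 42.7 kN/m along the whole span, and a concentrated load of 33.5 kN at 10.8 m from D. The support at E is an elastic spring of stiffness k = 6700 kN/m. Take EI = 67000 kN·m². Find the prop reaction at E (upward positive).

R_E = 223.6 kN

Remove the prop at E; the released (primary) structure is a cantilever built in at D.
Primary-structure tip deflection at E by superposition:
  clockwise couple 73.5 at a = 6: M₀a(2L − a)/(2EI) = 3969/EI
  UDL 42.7: wL⁴/(8EI) = 110678/EI
  point load 33.5 at a = 10.8: Pa²(3L − a)/(6EI) = 16411/EI
  δ_0 = 131059/EI
Flexibility coefficient — unit upward force at E: δ_{EE} = L³/(3EI) = 576/EI.
With EI = 67000 kN·m²: δ_0 = 1.9561 m and δ_{EE} = 0.008597 m/kN.
Compatibility — the spring shortens by R_E/k under the reaction it provides: δ_0 − R_E·δ_{EE} = R_E/k. With 1/k = 0.000149 m/kN, R_E = δ_0 / (δ_{EE} + 1/k) = 1.9561 / (0.008597 + 0.000149) = 223.6 kN.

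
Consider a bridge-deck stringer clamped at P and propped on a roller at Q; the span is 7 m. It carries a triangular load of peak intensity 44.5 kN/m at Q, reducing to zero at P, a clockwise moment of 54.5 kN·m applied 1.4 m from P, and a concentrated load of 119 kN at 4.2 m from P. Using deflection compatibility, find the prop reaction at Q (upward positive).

Choose R_Q as the redundant. The primary structure is the cantilever fixed at P.
Primary-structure tip deflection at Q by superposition:
  triangular load, peak 44.5 at the free end: 11w₀L⁴/(120EI) = 9794/EI
  clockwise couple 54.5 at a = 1.4: M₀a(2L − a)/(2EI) = 480.7/EI
  point load 119 at a = 4.2: Pa²(3L − a)/(6EI) = 5878/EI
  δ_0 = 16152/EI
Flexibility coefficient — unit upward force at Q: δ_{QQ} = L³/(3EI) = 114.3/EI.
The prop prevents deflection at Q: R_Q = δ_0/δ_{QQ} = 16152/114.3 = 141.3 kN.

R_Q = 141.3 kN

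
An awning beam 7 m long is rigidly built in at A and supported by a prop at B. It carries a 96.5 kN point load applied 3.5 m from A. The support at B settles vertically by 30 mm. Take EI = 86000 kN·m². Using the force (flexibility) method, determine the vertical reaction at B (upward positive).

R_B = 7.591 kN

Choose R_B as the redundant. The primary structure is the cantilever fixed at A.
Downward deflection at the released point B due to the loads:
  point load 96.5 at a = 3.5: Pa²(3L − a)/(6EI) = 3448/EI
Flexibility coefficient — unit upward force at B: δ_{BB} = L³/(3EI) = 114.3/EI.
With EI = 86000 kN·m²: δ_0 = 0.040091 m and δ_{BB} = 0.001329 m/kN.
Compatibility — the beam at B must follow the support down by 0.03 m: δ_0 − R_B·δ_{BB} = 0.03, so R_B = (0.040091 − 0.03)/0.001329 = 7.591 kN.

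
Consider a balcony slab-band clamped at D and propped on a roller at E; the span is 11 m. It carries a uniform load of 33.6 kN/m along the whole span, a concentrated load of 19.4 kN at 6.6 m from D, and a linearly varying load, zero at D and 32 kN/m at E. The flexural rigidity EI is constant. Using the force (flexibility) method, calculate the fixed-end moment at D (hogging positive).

M_D = 769.9 kN·m

Release the roller at E. Primary structure: cantilever fixed at D.
Primary-structure tip deflection at E by superposition:
  UDL 33.6: wL⁴/(8EI) = 61492/EI
  point load 19.4 at a = 6.6: Pa²(3L − a)/(6EI) = 3718/EI
  triangular load, peak 32 at the free end: 11w₀L⁴/(120EI) = 42947/EI
  δ_0 = 108157/EI
Tip deflection under a unit load at E: L³/(3EI) = 443.7/EI.
Compatibility at E: δ_0 − R_E·δ_{EE} = 0, so R_E = 108157/443.7 = 243.8 kN.
Moment equilibrium about D: M_D = Σ(load moments about D) − R_E·L = 3452 − 243.8×11 = 769.9 kN·m.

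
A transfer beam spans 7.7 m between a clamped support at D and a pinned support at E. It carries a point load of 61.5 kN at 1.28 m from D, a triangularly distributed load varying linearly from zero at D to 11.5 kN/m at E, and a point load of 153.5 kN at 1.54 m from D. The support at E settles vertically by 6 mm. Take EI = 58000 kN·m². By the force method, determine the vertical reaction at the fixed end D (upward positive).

R_D = 226.2 kN

Release the roller at E. Primary structure: cantilever fixed at D.
Free-end deflection of the primary structure under the applied loading (downward +):
  point load 61.5 at a = 1.28: Pa²(3L − a)/(6EI) = 366.4/EI
  triangular load, peak 11.5 at the free end: 11w₀L⁴/(120EI) = 3706/EI
  point load 153.5 at a = 1.54: Pa²(3L − a)/(6EI) = 1308/EI
  δ_0 = 5380/EI
Tip deflection under a unit load at E: L³/(3EI) = 152.2/EI.
With EI = 58000 kN·m²: δ_0 = 0.092763 m and δ_{EE} = 0.002624 m/kN.
Compatibility — the beam at E must follow the support down by 0.006 m: δ_0 − R_E·δ_{EE} = 0.006, so R_E = (0.092763 − 0.006)/0.002624 = 33.07 kN.
Vertical equilibrium: R_D = ΣP − R_E = 259.3 − 33.07 = 226.2 kN.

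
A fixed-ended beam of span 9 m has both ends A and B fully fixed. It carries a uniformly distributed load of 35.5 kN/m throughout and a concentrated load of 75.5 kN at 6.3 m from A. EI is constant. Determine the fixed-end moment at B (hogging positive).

Take the two fixed-end moments M_A, M_B as redundants; the released structure is the simple span AB.
On the primary (simply-supported) span, the end slopes from the loading are:
  at A: UDL 35.5: wL³/(24EI) = 1078/EI
  at B: UDL 35.5: wL³/(24EI) = 1078/EI
  at A: point load 75.5 at a = 6.3: Pab(L + b)/(6LEI) = 278.3/EI
  at B: point load 75.5 at a = 6.3: Pab(L + a)/(6LEI) = 363.9/EI
  θ_A0 = 1357/EI,  θ_B0 = 1442/EI
Flexibility coefficients: a unit moment at one end gives L/(3EI) there and L/(6EI) at the far end, so f₁₁ = f₂₂ = 3/EI and f₁₂ = f₂₁ = 1.5/EI.
Compatibility — zero rotation at each built-in end:
  3 M_A + 1.5 M_B = 1357
  1.5 M_A + 3 M_B = 1442
Solving the pair gives M_A = 282.4 kN·m and M_B = 339.5 kN·m (hogging).

M_B = 339.5 kN·m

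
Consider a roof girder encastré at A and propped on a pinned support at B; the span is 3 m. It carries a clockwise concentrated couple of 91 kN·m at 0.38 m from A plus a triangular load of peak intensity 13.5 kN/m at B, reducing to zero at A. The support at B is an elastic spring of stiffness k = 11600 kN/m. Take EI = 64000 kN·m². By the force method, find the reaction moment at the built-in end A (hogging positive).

M_A = 90.71 kN·m

Release the roller at B. Primary structure: cantilever fixed at A.
Free-end deflection of the primary structure under the applied loading (downward +):
  clockwise couple 91 at a = 0.38: M₀a(2L − a)/(2EI) = 97.17/EI
  triangular load, peak 13.5 at the free end: 11w₀L⁴/(120EI) = 100.2/EI
  δ_0 = 197.4/EI
Tip deflection under a unit load at B: L³/(3EI) = 9/EI.
With EI = 64000 kN·m²: δ_0 = 0.003084 m and δ_{BB} = 0.000141 m/kN.
Compatibility — the spring shortens by R_B/k under the reaction it provides: δ_0 − R_B·δ_{BB} = R_B/k. With 1/k = 0.000086 m/kN, R_B = δ_0 / (δ_{BB} + 1/k) = 0.003084 / (0.000141 + 0.000086) = 13.6 kN.
Moment equilibrium about A: M_A = Σ(load moments about A) − R_B·L = 131.5 − 13.6×3 = 90.71 kN·m.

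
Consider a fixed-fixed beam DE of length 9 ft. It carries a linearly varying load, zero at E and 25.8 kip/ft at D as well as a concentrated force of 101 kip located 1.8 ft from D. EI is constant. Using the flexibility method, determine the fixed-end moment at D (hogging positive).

M_D = 220.8 kip·ft

Take the two fixed-end moments M_D, M_E as redundants; the released structure is the simple span DE.
Simple-span end rotations at D and E under the given loads:
  at D: triangular load, peak 25.8: w₀L³/(45EI) = 418/EI
  at E: triangular load, peak 25.8: 7w₀L³/(360EI) = 365.7/EI
  at D: point load 101 at a = 1.8: Pab(L + b)/(6LEI) = 392.7/EI
  at E: point load 101 at a = 1.8: Pab(L + a)/(6LEI) = 261.8/EI
  θ_D0 = 810.6/EI,  θ_E0 = 627.5/EI
Flexibility coefficients: a unit moment at one end gives L/(3EI) there and L/(6EI) at the far end, so f₁₁ = f₂₂ = 3/EI and f₁₂ = f₂₁ = 1.5/EI.
Compatibility — zero rotation at each built-in end:
  3 M_D + 1.5 M_E = 810.6
  1.5 M_D + 3 M_E = 627.5
Solving the pair gives M_D = 220.8 kip·ft and M_E = 98.75 kip·ft (hogging).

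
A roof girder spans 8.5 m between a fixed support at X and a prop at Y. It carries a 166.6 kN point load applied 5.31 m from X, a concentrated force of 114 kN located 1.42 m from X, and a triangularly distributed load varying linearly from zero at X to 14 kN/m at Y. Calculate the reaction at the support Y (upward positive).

R_Y = 114.4 kN

Take the reaction at Y as the redundant and release it; the primary structure is a cantilever fixed at X.
Deflection at Y on the released cantilever, summing each load's contribution:
  point load 166.6 at a = 5.31: Pa²(3L − a)/(6EI) = 15807/EI
  point load 114 at a = 1.42: Pa²(3L − a)/(6EI) = 922.5/EI
  triangular load, peak 14 at the free end: 11w₀L⁴/(120EI) = 6699/EI
  δ_0 = 23429/EI
Flexibility coefficient — unit upward force at Y: δ_{YY} = L³/(3EI) = 204.7/EI.
The prop prevents deflection at Y: R_Y = δ_0/δ_{YY} = 23429/204.7 = 114.4 kN.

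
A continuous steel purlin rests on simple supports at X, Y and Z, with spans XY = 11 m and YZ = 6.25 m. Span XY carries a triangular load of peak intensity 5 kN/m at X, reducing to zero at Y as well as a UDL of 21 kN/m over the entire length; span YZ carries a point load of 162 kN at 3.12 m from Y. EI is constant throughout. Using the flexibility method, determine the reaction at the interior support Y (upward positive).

R_Y = 279.5 kN

Insert a hinge at Y; M_Y is the redundant, and each span becomes simply supported.
End slopes at the hinge Y, treating each span as simply supported:
  span XY: triangular load, peak 5: 7w₀L³/(360EI) = 129.4/EI
  span XY: UDL 21: wL³/(24EI) = 1165/EI
  span YZ: point load 162 at a = 3.12: Pab(L + b)/(6LEI) = 395.7/EI
  relative rotation θ_0 = (1294 + 395.7)/EI = 1690/EI
A unit hogging moment at Y produces rotation L₁/(3EI) + L₂/(3EI) = 5.75/EI.
Compatibility: M_Y·(L₁+L₂)/(3EI) = θ_0, giving M_Y = 293.9 kN·m (hogging).
Span XY, ΣM about X with M_Y applied at Y: R_Y^{XY}·11 = 1371 + 293.9, so R_Y^{XY} = 151.4 kN and R_X = 258.5 − 151.4 = 107.1 kN.
Span YZ, ΣM about Z: R_Y^{YZ}·6.25 = 507.1 + 293.9, so R_Y^{YZ} = 128.1 kN and R_Z = 162 − 128.1 = 33.85 kN.
R_Y = 151.4 + 128.1 = 279.5 kN.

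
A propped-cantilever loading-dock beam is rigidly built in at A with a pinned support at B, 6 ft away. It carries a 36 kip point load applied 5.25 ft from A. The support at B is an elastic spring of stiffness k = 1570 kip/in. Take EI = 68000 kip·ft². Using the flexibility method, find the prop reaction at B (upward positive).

R_B = 27.89 kip

Remove the prop at B; the released (primary) structure is a cantilever built in at A.
Downward deflection at the released point B due to the loads:
  point load 36 at a = 5.25: Pa²(3L − a)/(6EI) = 2109/EI
Tip deflection under a unit load at B: L³/(3EI) = 72/EI.
With EI = 68000 kip·ft²: δ_0 = 0.031008 ft and δ_{BB} = 0.001059 ft/kip.
Compatibility — the spring shortens by R_B/k under the reaction it provides: δ_0 − R_B·δ_{BB} = R_B/k. With 1/k = 1/(1570×12) ft/kip = 0.000053 ft/kip, R_B = δ_0 / (δ_{BB} + 1/k) = 0.031008 / (0.001059 + 0.000053) = 27.89 kip.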